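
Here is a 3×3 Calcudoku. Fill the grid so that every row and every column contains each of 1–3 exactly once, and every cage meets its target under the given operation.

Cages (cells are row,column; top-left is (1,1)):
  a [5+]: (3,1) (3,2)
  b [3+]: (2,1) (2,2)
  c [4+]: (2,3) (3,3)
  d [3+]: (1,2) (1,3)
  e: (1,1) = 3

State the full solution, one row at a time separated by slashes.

Cage e is a single given cell; hence (1,1) = 3.
3 is placed in column 1; hence (3,1) = 2.
2 is placed in row 3, so (3,2) = 3.
Row 3 now contains 3; hence (3,3) = 1.
Cage d needs two cells with sum 3, so (1,2) = 1.
Column 3 already has 1, which forces (1,3) = 2.
Column 1 already has 2, so (2,1) = 1.
Cage b needs two cells with sum 3, leaving (2,2) = 2.
Column 3 already has 1, which forces (2,3) = 3.

3 1 2 / 1 2 3 / 2 3 1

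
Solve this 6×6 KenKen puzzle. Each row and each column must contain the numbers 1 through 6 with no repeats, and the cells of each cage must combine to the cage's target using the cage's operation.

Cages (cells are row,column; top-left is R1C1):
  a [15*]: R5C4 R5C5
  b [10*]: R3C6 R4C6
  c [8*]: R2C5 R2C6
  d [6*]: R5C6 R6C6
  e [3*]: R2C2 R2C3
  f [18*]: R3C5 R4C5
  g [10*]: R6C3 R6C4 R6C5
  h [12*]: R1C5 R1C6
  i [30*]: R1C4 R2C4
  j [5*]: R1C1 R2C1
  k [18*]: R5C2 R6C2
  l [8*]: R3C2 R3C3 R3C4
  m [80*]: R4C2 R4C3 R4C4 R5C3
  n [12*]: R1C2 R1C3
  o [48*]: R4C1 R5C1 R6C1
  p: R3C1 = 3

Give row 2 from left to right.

Cage p is a single given cell, leaving R3C1 = 3.
3 is placed in row 3, leaving R3C5 = 6.
Column 5 already has 6, which forces R4C5 = 3.
Column 5 now contains 3, which forces R5C5 = 5.
5 is placed in row 5, which forces R5C4 = 3.
Row 5 already has 3, so R5C2 = 6.
Cage k needs two cells with product 18; hence R6C2 = 3.
Column 2 already has 3; hence R2C2 = 1.
Cage e's pair has product 3; hence R2C3 = 3.
Cage d's pair has product 6, which forces R5C6 = 1.
The two cells of cage d must have product 6, leaving R6C6 = 6.
Cage j needs two cells with product 5, which forces R1C1 = 1.
Cage n needs two cells with product 12, so R1C2 = 2.
Column 3 now contains 3, which forces R1C3 = 6.
6 is placed in row 1, leaving R1C4 = 5.
Cage h needs two cells with product 12, which forces R1C5 = 4.
Column 6 already has 6, so R1C6 = 3.
Row 2 already has 1, so R2C1 = 5.
Column 4 now contains 5, which forces R2C4 = 6.
Column 5 now contains 4, leaving R2C5 = 2.
Row 2 now contains 2, which forces R2C6 = 4.
Column 2 now contains 2, which forces R3C2 = 4.
Cage o has product 48, which forces R4C1 = 6.
Column 2 now contains 4; hence R4C2 = 5.
Row 4 now contains 5, which forces R4C6 = 2.
Column 5 now contains 2, which forces R6C5 = 1.
2 is placed in column 6, so R3C6 = 5.
The 4 cells of cage m must have product 80, leaving R4C3 = 1.
The 4 cells of cage m must have product 80; hence R4C4 = 4.
Cage m has product 80; hence R5C3 = 4.
Cage g has product 10; hence R6C3 = 5.
1 is placed in row 6, which forces R6C4 = 2.
1 is placed in column 3, so R3C3 = 2.
Column 4 already has 2, which forces R3C4 = 1.
Row 5 now contains 4, leaving R5C1 = 2.
2 is placed in row 6, which forces R6C1 = 4.
Filled in: 1 2 6 5 4 3 / 5 1 3 6 2 4 / 3 4 2 1 6 5 / 6 5 1 4 3 2 / 2 6 4 3 5 1 / 4 3 5 2 1 6.

5 1 3 6 2 4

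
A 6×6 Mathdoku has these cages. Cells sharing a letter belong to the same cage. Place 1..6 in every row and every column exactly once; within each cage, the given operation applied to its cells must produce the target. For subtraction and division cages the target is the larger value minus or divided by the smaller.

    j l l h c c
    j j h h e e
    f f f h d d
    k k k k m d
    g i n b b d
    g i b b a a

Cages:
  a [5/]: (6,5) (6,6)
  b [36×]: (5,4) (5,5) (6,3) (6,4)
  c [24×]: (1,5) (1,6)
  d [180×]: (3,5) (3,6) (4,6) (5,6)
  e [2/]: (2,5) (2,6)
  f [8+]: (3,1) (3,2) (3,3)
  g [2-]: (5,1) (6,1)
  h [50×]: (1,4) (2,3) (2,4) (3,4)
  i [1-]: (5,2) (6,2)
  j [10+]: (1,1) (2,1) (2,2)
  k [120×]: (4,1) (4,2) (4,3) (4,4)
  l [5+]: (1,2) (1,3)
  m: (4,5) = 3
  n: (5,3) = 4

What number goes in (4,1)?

5

Cage h has product 50, so (2,3) = 5.
Cage m is a single given cell; hence (4,5) = 3.
N is a freebie, which forces (5,3) = 4.
Row 4 needs a 2, and only (4,6) is open for it.
In column 5, 4 can only go at (1,5), so (1,5) = 4.
Row 1 now contains 4, leaving (1,6) = 6.
Cage d has product 180, so (3,5) = 6.
Column 5 already has 6; hence (2,5) = 2.
Column 5 already has 2, leaving (5,5) = 1.
Column 5 already has 1; hence (6,5) = 5.
Row 6 already has 5, which forces (6,6) = 1.
2 is placed in row 2, leaving (2,4) = 1.
Column 6 now contains 1, which forces (2,6) = 4.
Cage j has sum 10; hence (1,1) = 1.
Row 1 needs a 5, and only (1,4) is open for it.
Column 4 already has 5, which forces (3,4) = 2.
Row 3 needs a 5, and only (3,6) is open for it.
Column 6 now contains 5, so (5,6) = 3.
Row 5 already has 3, so (5,4) = 6.
Cage b needs product 36, so (6,3) = 2.
The 4 cells of cage b must have product 36, which forces (6,4) = 3.
Cage l needs two cells with sum 5; hence (1,2) = 2.
Column 3 now contains 2, so (1,3) = 3.
Column 3 already has 3, leaving (3,3) = 1.
Column 3 now contains 1; hence (4,3) = 6.
Column 4 now contains 6, so (4,4) = 4.
Cage g's pair has difference 2; hence (5,1) = 2.
Cage i's pair has difference 1; hence (5,2) = 5.
3 is placed in row 6, which forces (6,1) = 4.
Row 6 already has 4, so (6,2) = 6.
The 3 cells of cage j must have sum 10, which forces (2,1) = 6.
Column 2 now contains 6; hence (2,2) = 3.
Column 1 now contains 4; hence (3,1) = 3.
The 3 cells of cage f must have sum 8; hence (3,2) = 4.
Row 4 already has 6, so (4,1) = 5.
Column 2 already has 5; hence (4,2) = 1.
The full grid is 1 2 3 5 4 6 / 6 3 5 1 2 4 / 3 4 1 2 6 5 / 5 1 6 4 3 2 / 2 5 4 6 1 3 / 4 6 2 3 5 1.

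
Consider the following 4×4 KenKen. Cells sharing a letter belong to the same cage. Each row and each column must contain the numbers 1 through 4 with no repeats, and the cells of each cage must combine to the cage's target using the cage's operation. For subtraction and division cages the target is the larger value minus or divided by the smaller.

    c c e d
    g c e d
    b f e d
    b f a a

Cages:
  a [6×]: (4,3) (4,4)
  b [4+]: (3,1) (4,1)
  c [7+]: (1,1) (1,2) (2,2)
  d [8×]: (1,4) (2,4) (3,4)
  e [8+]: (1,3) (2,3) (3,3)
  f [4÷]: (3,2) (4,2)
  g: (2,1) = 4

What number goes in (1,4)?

G is a freebie; hence (2,1) = 4.
In row 3, 2 can only go at (3,4), so (3,4) = 2.
Cage d has product 8, so (1,4) = 4.
Column 4 now contains 2; hence (2,4) = 1.
The two cells of cage a must have product 6, leaving (4,3) = 2.
Column 4 now contains 2, which forces (4,4) = 3.
Cage e needs sum 8; hence (1,3) = 1.
Row 2 now contains 1, which forces (2,3) = 3.
The two cells of cage b must have sum 4; hence (3,1) = 3.
Cage e needs sum 8, so (3,3) = 4.
Row 4 already has 3, which forces (4,1) = 1.
Row 4 already has 1, which forces (4,2) = 4.
Column 1 already has 3, leaving (1,1) = 2.
Row 1 now contains 1, which forces (1,2) = 3.
Row 2 now contains 3, which forces (2,2) = 2.
4 is placed in row 3, which forces (3,2) = 1.
Completed grid: 2 3 1 4 / 4 2 3 1 / 3 1 4 2 / 1 4 2 3.

4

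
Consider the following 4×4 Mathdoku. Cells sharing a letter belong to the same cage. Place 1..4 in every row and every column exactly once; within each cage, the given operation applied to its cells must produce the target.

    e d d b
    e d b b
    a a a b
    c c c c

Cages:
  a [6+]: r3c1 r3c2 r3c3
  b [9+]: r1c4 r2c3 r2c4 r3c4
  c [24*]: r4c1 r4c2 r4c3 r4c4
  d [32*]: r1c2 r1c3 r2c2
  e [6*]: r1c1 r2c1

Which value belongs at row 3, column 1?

1

The 3 cells of cage d must have product 32, which forces r1c2 = 2.
Cage d has product 32, leaving r1c3 = 4.
Cage d needs product 32, leaving r2c2 = 4.
Row 1 now contains 2, which forces r1c1 = 3.
Row 1 now contains 3; hence r1c4 = 1.
Cage e's pair has product 6, so r2c1 = 2.
2 is placed in row 2; hence r2c4 = 3.
2 is placed in column 1; hence r3c1 = 1.
Row 3 already has 1, which forces r3c2 = 3.
Row 3 now contains 3, so r3c3 = 2.
Row 3 already has 2, leaving r3c4 = 4.
1 is placed in column 1, so r4c1 = 4.
3 is placed in column 2, which forces r4c2 = 1.
Row 4 already has 1; hence r4c3 = 3.
Column 4 now contains 4; hence r4c4 = 2.
Row 2 now contains 3, which forces r2c3 = 1.
Completed grid: 3 2 4 1 / 2 4 1 3 / 1 3 2 4 / 4 1 3 2.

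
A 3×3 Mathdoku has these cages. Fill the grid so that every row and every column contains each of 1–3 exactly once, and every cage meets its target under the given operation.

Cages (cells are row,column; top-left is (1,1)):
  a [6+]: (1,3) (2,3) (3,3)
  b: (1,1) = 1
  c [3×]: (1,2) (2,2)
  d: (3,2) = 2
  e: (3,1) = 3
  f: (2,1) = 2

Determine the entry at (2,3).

3

B is a freebie, which forces (1,1) = 1.
1 is placed in row 1; hence (1,2) = 3.
Row 1 already has 3; hence (1,3) = 2.
Cage f is a single given cell, which forces (2,1) = 2.
3 is placed in column 2, which forces (2,2) = 1.
Row 2 already has 1; hence (2,3) = 3.
E is a freebie; hence (3,1) = 3.
D is a freebie, so (3,2) = 2.
Column 3 already has 3, so (3,3) = 1.
Filled in: 1 3 2 / 2 1 3 / 3 2 1.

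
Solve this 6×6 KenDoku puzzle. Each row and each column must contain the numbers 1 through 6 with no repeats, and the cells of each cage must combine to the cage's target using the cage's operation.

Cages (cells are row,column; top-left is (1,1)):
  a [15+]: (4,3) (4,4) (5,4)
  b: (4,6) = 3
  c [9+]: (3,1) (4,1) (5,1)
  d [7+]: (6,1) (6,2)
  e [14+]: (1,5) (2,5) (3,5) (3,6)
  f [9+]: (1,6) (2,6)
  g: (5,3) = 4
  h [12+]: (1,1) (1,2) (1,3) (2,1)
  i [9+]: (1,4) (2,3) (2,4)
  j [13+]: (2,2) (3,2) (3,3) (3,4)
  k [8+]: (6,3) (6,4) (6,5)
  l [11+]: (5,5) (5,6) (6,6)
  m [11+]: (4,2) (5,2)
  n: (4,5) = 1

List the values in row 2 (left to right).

3 1 6 2 5 4

N is a freebie, leaving (4,5) = 1.
Cage b is a single given cell, so (4,6) = 3.
Cage g is a single given cell, so (5,3) = 4.
The 3 cells of cage a must have sum 15, so (4,4) = 4.
The only place for 2 in row 4 is (4,1).
Cage l needs sum 11, so (5,5) = 3.
Cage l needs sum 11, so (5,6) = 2.
The 3 cells of cage l must have sum 11, which forces (6,6) = 6.
Cage c has sum 9, leaving (3,1) = 6.
Cage e has sum 14, which forces (3,6) = 1.
Row 5 already has 3, leaving (5,1) = 1.
In row 3, 4 can only go at (3,2), so (3,2) = 4.
The only place for 3 in column 1 is (2,1).
The only place for 4 in row 2 is (2,6).
Column 6 already has 4, so (1,6) = 5.
Row 1 already has 5, which forces (1,1) = 4.
Column 1 now contains 4, so (6,1) = 5.
Cage d's pair has sum 7, which forces (6,2) = 2.
Cage k has sum 8; hence (6,5) = 4.
Column 2 already has 2, which forces (1,2) = 3.
Cage h needs sum 12, which forces (1,3) = 2.
2 is placed in row 1; hence (1,5) = 6.
Column 2 already has 2; hence (2,2) = 1.
6 is placed in row 1, which forces (1,4) = 1.
Cage i has sum 9, leaving (2,3) = 6.
Cage i needs sum 9; hence (2,4) = 2.
2 is placed in row 2, which forces (2,5) = 5.
5 is placed in column 5, so (3,5) = 2.
6 is placed in column 3; hence (4,3) = 5.
Column 4 already has 1, which forces (6,4) = 3.
Column 3 already has 5, so (3,3) = 3.
Column 4 now contains 3, so (3,4) = 5.
Row 4 now contains 5, which forces (4,2) = 6.
The two cells of cage m must have sum 11, which forces (5,2) = 5.
Cage a has sum 15; hence (5,4) = 6.
Row 6 now contains 3; hence (6,3) = 1.
Filled in: 4 3 2 1 6 5 / 3 1 6 2 5 4 / 6 4 3 5 2 1 / 2 6 5 4 1 3 / 1 5 4 6 3 2 / 5 2 1 3 4 6.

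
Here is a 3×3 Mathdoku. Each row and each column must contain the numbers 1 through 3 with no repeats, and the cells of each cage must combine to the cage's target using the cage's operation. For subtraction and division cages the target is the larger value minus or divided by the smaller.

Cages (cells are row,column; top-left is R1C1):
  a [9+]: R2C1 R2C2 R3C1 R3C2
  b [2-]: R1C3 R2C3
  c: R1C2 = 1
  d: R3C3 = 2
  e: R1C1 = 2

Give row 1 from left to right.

E is a freebie, so R1C1 = 2.
Cage c is given, leaving R1C2 = 1.
Row 1 already has 1, so R1C3 = 3.
Column 3 already has 3; hence R2C3 = 1.
D is a freebie; hence R3C3 = 2.
1 is placed in row 2, which forces R2C1 = 3.
The 4 cells of cage a must have sum 9, so R2C2 = 2.
Cage a has sum 9, which forces R3C1 = 1.
Row 3 now contains 2; hence R3C2 = 3.
The full grid is 2 1 3 / 3 2 1 / 1 3 2.

2 1 3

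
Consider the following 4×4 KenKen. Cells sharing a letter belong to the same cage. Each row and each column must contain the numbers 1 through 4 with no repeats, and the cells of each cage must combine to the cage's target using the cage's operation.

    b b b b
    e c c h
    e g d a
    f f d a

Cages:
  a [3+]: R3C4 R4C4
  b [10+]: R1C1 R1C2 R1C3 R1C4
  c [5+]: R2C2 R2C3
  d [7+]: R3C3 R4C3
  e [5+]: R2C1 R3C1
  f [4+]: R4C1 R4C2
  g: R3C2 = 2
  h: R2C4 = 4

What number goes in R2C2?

H is a freebie, so R2C4 = 4.
Cage g is given, so R3C2 = 2.
Row 3 already has 2, so R3C4 = 1.
1 is placed in column 4, leaving R4C4 = 2.
Column 4 now contains 2, so R1C4 = 3.
Cage c needs two cells with sum 5, so R2C2 = 3.
Cage c's pair has sum 5, so R2C3 = 2.
3 is placed in column 2, so R4C2 = 1.
The 4 cells of cage b must have sum 10, leaving R1C1 = 2.
1 is placed in column 2; hence R1C2 = 4.
The 4 cells of cage b must have sum 10, leaving R1C3 = 1.
Row 2 now contains 2; hence R2C1 = 1.
The two cells of cage e must have sum 5; hence R3C1 = 4.
Row 3 now contains 4, which forces R3C3 = 3.
1 is placed in row 4, so R4C1 = 3.
Column 3 now contains 3; hence R4C3 = 4.
Filled in: 2 4 1 3 / 1 3 2 4 / 4 2 3 1 / 3 1 4 2.

3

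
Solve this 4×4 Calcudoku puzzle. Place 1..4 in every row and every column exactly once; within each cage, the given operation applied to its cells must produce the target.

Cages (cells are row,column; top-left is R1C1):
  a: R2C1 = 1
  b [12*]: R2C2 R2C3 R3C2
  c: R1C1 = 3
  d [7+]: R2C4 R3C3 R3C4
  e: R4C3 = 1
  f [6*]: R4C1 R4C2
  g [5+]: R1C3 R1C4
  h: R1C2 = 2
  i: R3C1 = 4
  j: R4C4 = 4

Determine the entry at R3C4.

3

Cage c is given, so R1C1 = 3.
Cage h is given; hence R1C2 = 2.
A is a freebie, so R2C1 = 1.
I is a freebie, leaving R3C1 = 4.
Column 1 already has 3, which forces R4C1 = 2.
Column 2 now contains 2, leaving R4C2 = 3.
Cage e is given, leaving R4C3 = 1.
Cage j is a single given cell; hence R4C4 = 4.
Column 3 now contains 1, leaving R1C3 = 4.
Column 4 already has 4, so R1C4 = 1.
Column 2 already has 3; hence R2C2 = 4.
The 3 cells of cage b must have product 12, which forces R2C3 = 3.
Row 2 already has 3; hence R2C4 = 2.
Column 2 already has 3, which forces R3C2 = 1.
Column 3 now contains 3, leaving R3C3 = 2.
Column 4 already has 1, which forces R3C4 = 3.
Completed grid: 3 2 4 1 / 1 4 3 2 / 4 1 2 3 / 2 3 1 4.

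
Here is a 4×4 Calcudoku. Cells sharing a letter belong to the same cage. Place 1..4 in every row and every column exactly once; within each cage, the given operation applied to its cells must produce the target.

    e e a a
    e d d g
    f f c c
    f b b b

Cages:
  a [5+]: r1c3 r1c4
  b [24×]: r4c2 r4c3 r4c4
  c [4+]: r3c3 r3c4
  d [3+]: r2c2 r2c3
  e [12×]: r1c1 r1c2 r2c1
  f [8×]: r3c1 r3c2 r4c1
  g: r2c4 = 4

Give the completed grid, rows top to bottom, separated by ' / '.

Cage g is a single given cell, leaving r2c4 = 4.
Row 2 needs a 3, and only r2c1 is open for it.
Row 4 needs a 1, and only r4c1 is open for it.
Column 1 now contains 1, so r1c1 = 4.
Cage e has product 12, which forces r1c2 = 1.
Column 2 now contains 1, so r2c2 = 2.
2 is placed in row 2, which forces r2c3 = 1.
Column 1 now contains 4, leaving r3c1 = 2.
Column 2 already has 2; hence r3c2 = 4.
Column 3 now contains 1, which forces r3c3 = 3.
3 is placed in row 3, so r3c4 = 1.
4 is placed in column 2, which forces r4c2 = 3.
3 is placed in row 4, which forces r4c4 = 2.
Column 3 already has 3, so r1c3 = 2.
Column 4 now contains 2; hence r1c4 = 3.
Row 4 now contains 2, which forces r4c3 = 4.

4 1 2 3 / 3 2 1 4 / 2 4 3 1 / 1 3 4 2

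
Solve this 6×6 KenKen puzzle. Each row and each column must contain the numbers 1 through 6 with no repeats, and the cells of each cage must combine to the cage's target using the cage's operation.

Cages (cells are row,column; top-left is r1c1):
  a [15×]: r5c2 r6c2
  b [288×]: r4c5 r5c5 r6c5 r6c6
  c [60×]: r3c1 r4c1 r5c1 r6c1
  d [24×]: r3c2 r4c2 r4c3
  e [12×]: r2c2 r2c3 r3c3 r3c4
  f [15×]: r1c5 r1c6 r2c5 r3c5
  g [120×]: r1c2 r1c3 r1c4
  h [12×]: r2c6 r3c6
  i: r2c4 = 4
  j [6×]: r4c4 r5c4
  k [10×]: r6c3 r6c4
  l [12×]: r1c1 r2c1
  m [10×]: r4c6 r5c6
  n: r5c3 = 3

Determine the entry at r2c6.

3

Cage f has product 15, which forces r1c6 = 1.
I is a freebie, which forces r2c4 = 4.
N is a freebie, leaving r5c3 = 3.
3 is placed in row 5, leaving r5c2 = 5.
5 is placed in row 5, leaving r5c6 = 2.
The two cells of cage a must have product 15, leaving r6c2 = 3.
Cage h's pair has product 12, which forces r2c6 = 3.
Cage h needs two cells with product 12, leaving r3c6 = 4.
2 is placed in column 6, so r4c6 = 5.
Column 6 now contains 4, so r6c6 = 6.
In row 1, 2 can only go at r1c1, so r1c1 = 2.
2 is placed in column 1; hence r2c1 = 6.
The only place for 3 in row 1 is r1c5.
Row 2 needs a 5, and only r2c5 is open for it.
5 is placed in column 5, which forces r3c5 = 1.
Cage e needs product 12, so r2c2 = 2.
Cage e needs product 12, leaving r2c3 = 1.
Column 2 now contains 2; hence r3c2 = 6.
The 4 cells of cage e must have product 12, so r3c3 = 2.
Cage e needs product 12; hence r3c4 = 3.
Column 3 now contains 2, leaving r4c3 = 4.
Column 3 now contains 2; hence r6c3 = 5.
Row 6 already has 5, leaving r6c4 = 2.
Row 6 already has 2, which forces r6c5 = 4.
6 is placed in column 2, which forces r1c2 = 4.
Column 3 now contains 5, which forces r1c3 = 6.
Cage g has product 120, leaving r1c4 = 5.
Row 3 now contains 3, leaving r3c1 = 5.
The 4 cells of cage c must have product 60, so r4c1 = 3.
Row 4 already has 4; hence r4c2 = 1.
1 is placed in row 4; hence r4c4 = 6.
Cage b has product 288; hence r4c5 = 2.
The 4 cells of cage c must have product 60, so r5c1 = 4.
6 is placed in column 4; hence r5c4 = 1.
4 is placed in column 5, leaving r5c5 = 6.
4 is placed in row 6, which forces r6c1 = 1.
The full grid is 2 4 6 5 3 1 / 6 2 1 4 5 3 / 5 6 2 3 1 4 / 3 1 4 6 2 5 / 4 5 3 1 6 2 / 1 3 5 2 4 6.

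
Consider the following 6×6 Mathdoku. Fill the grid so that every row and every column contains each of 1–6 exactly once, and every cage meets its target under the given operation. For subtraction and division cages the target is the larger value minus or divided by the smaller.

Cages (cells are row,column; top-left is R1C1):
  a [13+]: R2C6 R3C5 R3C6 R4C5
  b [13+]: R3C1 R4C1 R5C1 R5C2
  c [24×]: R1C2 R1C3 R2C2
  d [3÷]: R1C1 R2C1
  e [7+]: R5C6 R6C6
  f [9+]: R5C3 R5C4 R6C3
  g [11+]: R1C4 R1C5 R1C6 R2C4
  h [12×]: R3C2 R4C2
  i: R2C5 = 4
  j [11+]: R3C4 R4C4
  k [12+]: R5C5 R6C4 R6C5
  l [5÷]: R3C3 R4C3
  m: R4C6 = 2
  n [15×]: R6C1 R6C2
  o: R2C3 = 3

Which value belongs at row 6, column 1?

5

O is a freebie, leaving R2C3 = 3.
Cage i is given, leaving R2C5 = 4.
Cage m is given, so R4C6 = 2.
Row 2 needs a 5, and only R2C6 is open for it.
The only place for 5 in row 1 is R1C5.
Cage k needs sum 12; hence R6C4 = 4.
The only place for 1 in row 6 is R6C6.
Column 6 now contains 1, which forces R1C6 = 3.
Column 6 already has 3; hence R3C6 = 4.
Column 6 now contains 1, so R5C6 = 6.
Row 5 now contains 6, leaving R5C5 = 2.
The 3 cells of cage k must have sum 12, so R6C5 = 6.
Row 5 now contains 2; hence R5C3 = 4.
Cage f has sum 9; hence R5C4 = 3.
6 is placed in row 6, which forces R6C3 = 2.
The 3 cells of cage c must have product 24, so R1C2 = 4.
Column 3 now contains 2, which forces R1C3 = 6.
The 3 cells of cage c must have product 24, which forces R2C2 = 1.
1 is placed in row 2, so R2C4 = 2.
4 is placed in column 2, so R4C2 = 6.
6 is placed in row 4, leaving R4C4 = 5.
Column 2 already has 1, which forces R5C2 = 5.
Column 2 already has 5, so R6C2 = 3.
Row 1 already has 6, leaving R1C1 = 2.
Column 4 already has 2, which forces R1C4 = 1.
Row 2 now contains 2, which forces R2C1 = 6.
Cage b needs sum 13, so R3C1 = 3.
Column 2 already has 3, leaving R3C2 = 2.
Cage l's pair has quotient 5, so R3C3 = 5.
Column 4 now contains 5, which forces R3C4 = 6.
Row 3 now contains 3, so R3C5 = 1.
Cage b has sum 13, which forces R4C1 = 4.
Row 4 now contains 5, so R4C3 = 1.
1 is placed in column 5, so R4C5 = 3.
Row 5 already has 5, which forces R5C1 = 1.
Row 6 now contains 3, so R6C1 = 5.
The full grid is 2 4 6 1 5 3 / 6 1 3 2 4 5 / 3 2 5 6 1 4 / 4 6 1 5 3 2 / 1 5 4 3 2 6 / 5 3 2 4 6 1.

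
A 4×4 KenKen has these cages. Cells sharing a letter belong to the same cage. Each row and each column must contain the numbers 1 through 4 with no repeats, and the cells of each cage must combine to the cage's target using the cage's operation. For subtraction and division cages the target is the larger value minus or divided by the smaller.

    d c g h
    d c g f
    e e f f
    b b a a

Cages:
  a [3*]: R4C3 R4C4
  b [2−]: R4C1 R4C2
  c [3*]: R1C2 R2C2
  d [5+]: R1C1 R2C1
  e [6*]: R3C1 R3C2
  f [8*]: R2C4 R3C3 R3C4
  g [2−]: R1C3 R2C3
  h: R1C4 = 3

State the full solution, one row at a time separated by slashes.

Cage h is a single given cell, so R1C4 = 3.
Column 4 already has 3, so R4C4 = 1.
3 is placed in row 1, which forces R1C2 = 1.
Cage c's pair has product 3, so R2C2 = 3.
Column 2 already has 3, leaving R3C2 = 2.
Cage f has product 8; hence R3C3 = 1.
Row 3 now contains 2, so R3C4 = 4.
Column 2 already has 2, which forces R4C2 = 4.
Row 4 already has 1, so R4C3 = 3.
Cage d needs two cells with sum 5; hence R1C1 = 4.
Row 1 now contains 4, which forces R1C3 = 2.
Cage d's pair has sum 5; hence R2C1 = 1.
Column 3 now contains 2, so R2C3 = 4.
4 is placed in column 4; hence R2C4 = 2.
Row 3 now contains 2, which forces R3C1 = 3.
Row 4 now contains 4, which forces R4C1 = 2.

4 1 2 3 / 1 3 4 2 / 3 2 1 4 / 2 4 3 1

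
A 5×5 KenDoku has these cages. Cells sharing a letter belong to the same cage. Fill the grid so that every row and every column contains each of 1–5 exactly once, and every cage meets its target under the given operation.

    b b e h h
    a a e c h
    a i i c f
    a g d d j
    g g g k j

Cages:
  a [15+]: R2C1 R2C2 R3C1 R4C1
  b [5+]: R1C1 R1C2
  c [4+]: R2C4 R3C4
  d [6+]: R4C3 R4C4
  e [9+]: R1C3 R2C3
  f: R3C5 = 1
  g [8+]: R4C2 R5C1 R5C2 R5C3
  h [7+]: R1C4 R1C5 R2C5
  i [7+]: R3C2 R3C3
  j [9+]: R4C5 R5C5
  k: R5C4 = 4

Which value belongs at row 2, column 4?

Cage f is a single given cell, so R3C5 = 1.
Cage k is given, which forces R5C4 = 4.
Row 5 already has 4, so R5C5 = 5.
The two cells of cage c must have sum 4, so R2C4 = 1.
Row 3 already has 1, so R3C4 = 3.
Cage g needs sum 8; hence R4C2 = 2.
Row 4 already has 2; hence R4C4 = 5.
5 is placed in column 5; hence R4C5 = 4.
Column 4 now contains 1; hence R1C4 = 2.
The 3 cells of cage h must have sum 7, leaving R1C5 = 3.
Column 5 already has 4; hence R2C5 = 2.
The two cells of cage i must have sum 7, leaving R3C2 = 5.
Cage i needs two cells with sum 7, leaving R3C3 = 2.
Row 4 now contains 4, so R4C3 = 1.
Column 3 now contains 1; hence R5C3 = 3.
Cage a has sum 15, leaving R2C1 = 5.
Column 2 now contains 5; hence R2C2 = 3.
Row 2 already has 5; hence R2C3 = 4.
Row 3 now contains 5, which forces R3C1 = 4.
1 is placed in row 4; hence R4C1 = 3.
Cage g needs sum 8; hence R5C1 = 2.
Row 5 now contains 3, which forces R5C2 = 1.
4 is placed in column 1, which forces R1C1 = 1.
Column 2 already has 1; hence R1C2 = 4.
4 is placed in column 3; hence R1C3 = 5.
Filled in: 1 4 5 2 3 / 5 3 4 1 2 / 4 5 2 3 1 / 3 2 1 5 4 / 2 1 3 4 5.

1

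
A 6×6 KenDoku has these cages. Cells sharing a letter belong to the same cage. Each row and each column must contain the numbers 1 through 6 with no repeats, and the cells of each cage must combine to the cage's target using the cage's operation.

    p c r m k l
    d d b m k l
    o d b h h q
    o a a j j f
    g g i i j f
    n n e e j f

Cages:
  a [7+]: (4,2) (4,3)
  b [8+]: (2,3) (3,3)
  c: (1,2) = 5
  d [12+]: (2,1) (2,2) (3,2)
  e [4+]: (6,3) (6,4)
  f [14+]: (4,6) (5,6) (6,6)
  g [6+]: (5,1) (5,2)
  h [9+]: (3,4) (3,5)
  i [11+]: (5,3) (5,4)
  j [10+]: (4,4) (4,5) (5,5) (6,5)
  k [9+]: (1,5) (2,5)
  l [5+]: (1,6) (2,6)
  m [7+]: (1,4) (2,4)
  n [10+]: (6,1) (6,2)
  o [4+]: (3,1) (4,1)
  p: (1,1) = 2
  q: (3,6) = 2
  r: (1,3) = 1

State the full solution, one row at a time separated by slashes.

P is a freebie, which forces (1,1) = 2.
Cage c is a single given cell; hence (1,2) = 5.
Cage r is given, which forces (1,3) = 1.
Q is a freebie, so (3,6) = 2.
Column 3 now contains 1, which forces (6,3) = 3.
Row 6 already has 3; hence (6,4) = 1.
Cage l's pair has sum 5; hence (1,6) = 4.
Cage b's pair has sum 8, which forces (2,3) = 2.
Cage l's pair has sum 5, leaving (2,6) = 1.
Cage b needs two cells with sum 8, leaving (3,3) = 6.
6 is placed in column 3, which forces (5,3) = 5.
Row 5 now contains 5, leaving (5,4) = 6.
Row 5 now contains 6; hence (5,6) = 3.
Row 1 now contains 4, which forces (1,4) = 3.
Row 1 already has 3; hence (1,5) = 6.
Cage m's pair has sum 7, which forces (2,4) = 4.
6 is placed in column 5, so (2,5) = 3.
4 is placed in column 4, so (3,4) = 5.
5 is placed in row 3, so (3,5) = 4.
Cage a needs two cells with sum 7, leaving (4,2) = 3.
Column 3 already has 5, so (4,3) = 4.
4 is placed in column 4; hence (4,4) = 2.
Row 5 now contains 5, so (5,1) = 4.
The two cells of cage g must have sum 6, leaving (5,2) = 2.
2 is placed in row 5, leaving (5,5) = 1.
4 is placed in column 1, leaving (6,1) = 6.
Row 6 already has 6, which forces (6,2) = 4.
Row 6 already has 6, leaving (6,6) = 5.
Row 2 already has 3, leaving (2,1) = 5.
Row 2 already has 3; hence (2,2) = 6.
Cage o's pair has sum 4, so (3,1) = 3.
Column 2 now contains 3, so (3,2) = 1.
Row 4 already has 3; hence (4,1) = 1.
1 is placed in column 5; hence (4,5) = 5.
Column 6 already has 5; hence (4,6) = 6.
Row 6 already has 5, so (6,5) = 2.

2 5 1 3 6 4 / 5 6 2 4 3 1 / 3 1 6 5 4 2 / 1 3 4 2 5 6 / 4 2 5 6 1 3 / 6 4 3 1 2 5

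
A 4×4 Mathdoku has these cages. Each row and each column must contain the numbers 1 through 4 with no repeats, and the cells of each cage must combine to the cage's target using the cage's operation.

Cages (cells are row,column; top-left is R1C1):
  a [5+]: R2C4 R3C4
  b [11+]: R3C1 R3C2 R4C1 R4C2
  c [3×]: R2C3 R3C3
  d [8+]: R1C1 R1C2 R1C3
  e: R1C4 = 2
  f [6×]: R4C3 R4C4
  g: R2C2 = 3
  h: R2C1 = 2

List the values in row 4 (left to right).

1 4 2 3

Cage e is a single given cell, leaving R1C4 = 2.
Cage h is given, leaving R2C1 = 2.
G is a freebie, which forces R2C2 = 3.
Row 2 already has 3; hence R2C3 = 1.
Row 2 now contains 1; hence R2C4 = 4.
1 is placed in column 3, leaving R3C3 = 3.
3 is placed in row 3; hence R3C4 = 1.
Column 3 now contains 3, so R4C3 = 2.
Column 4 now contains 2; hence R4C4 = 3.
Cage d needs sum 8; hence R1C1 = 3.
Cage d has sum 8, leaving R1C2 = 1.
Column 3 now contains 3, leaving R1C3 = 4.
1 is placed in row 3, so R3C1 = 4.
Cage b has sum 11, so R3C2 = 2.
The 4 cells of cage b must have sum 11, so R4C1 = 1.
The 4 cells of cage b must have sum 11, so R4C2 = 4.
The full grid is 3 1 4 2 / 2 3 1 4 / 4 2 3 1 / 1 4 2 3.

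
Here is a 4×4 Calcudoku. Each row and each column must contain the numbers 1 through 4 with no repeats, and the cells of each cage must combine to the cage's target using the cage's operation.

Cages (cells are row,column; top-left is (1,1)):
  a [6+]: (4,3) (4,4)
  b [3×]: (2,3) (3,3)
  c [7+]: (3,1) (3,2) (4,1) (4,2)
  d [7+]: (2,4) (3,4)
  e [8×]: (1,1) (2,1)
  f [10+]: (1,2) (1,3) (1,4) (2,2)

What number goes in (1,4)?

Row 3 needs a 4, and only (3,4) is open for it.
Column 4 already has 4; hence (2,4) = 3.
Cage a's pair has sum 6, so (4,3) = 4.
Column 4 already has 4; hence (4,4) = 2.
Column 4 now contains 2, which forces (1,4) = 1.
3 is placed in row 2, so (2,3) = 1.
The two cells of cage b must have product 3, leaving (3,3) = 3.
Cage f needs sum 10, which forces (1,2) = 3.
Column 3 already has 3, so (1,3) = 2.
The 4 cells of cage f must have sum 10, so (2,2) = 4.
3 is placed in column 2, so (4,2) = 1.
Row 1 now contains 2, leaving (1,1) = 4.
Row 2 now contains 4; hence (2,1) = 2.
Cage c needs sum 7; hence (3,1) = 1.
Column 2 already has 1; hence (3,2) = 2.
Row 4 already has 1, which forces (4,1) = 3.
The full grid is 4 3 2 1 / 2 4 1 3 / 1 2 3 4 / 3 1 4 2.

1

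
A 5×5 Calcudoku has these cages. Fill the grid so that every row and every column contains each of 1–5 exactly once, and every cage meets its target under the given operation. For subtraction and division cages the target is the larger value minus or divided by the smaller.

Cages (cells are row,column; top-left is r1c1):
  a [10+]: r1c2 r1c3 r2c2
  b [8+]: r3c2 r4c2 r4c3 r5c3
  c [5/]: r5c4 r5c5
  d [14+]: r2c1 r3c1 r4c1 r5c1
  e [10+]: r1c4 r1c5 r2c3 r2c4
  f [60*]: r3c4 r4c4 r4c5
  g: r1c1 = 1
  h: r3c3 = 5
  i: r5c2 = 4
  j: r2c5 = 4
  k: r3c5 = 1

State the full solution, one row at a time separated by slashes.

1 5 4 3 2 / 5 1 3 2 4 / 2 3 5 4 1 / 4 2 1 5 3 / 3 4 2 1 5

Cage g is given; hence r1c1 = 1.
Cage j is given, which forces r2c5 = 4.
Cage h is a single given cell, which forces r3c3 = 5.
Cage k is given; hence r3c5 = 1.
Cage i is given, which forces r5c2 = 4.
Column 5 already has 1, so r5c5 = 5.
The 3 cells of cage f must have product 60; hence r3c4 = 4.
Cage f has product 60, leaving r4c4 = 5.
Column 5 now contains 5, which forces r4c5 = 3.
Row 5 already has 5, leaving r5c4 = 1.
Cage e needs sum 10, so r1c4 = 3.
3 is placed in column 5, so r1c5 = 2.
Cage d has sum 14; hence r2c1 = 5.
Cage e needs sum 10; hence r2c3 = 3.
Cage e needs sum 10, which forces r2c4 = 2.
Cage d has sum 14, which forces r4c1 = 4.
Column 3 now contains 3, so r5c3 = 2.
2 is placed in row 1, so r1c2 = 5.
2 is placed in row 1; hence r1c3 = 4.
2 is placed in row 2, so r2c2 = 1.
The 4 cells of cage d must have sum 14, which forces r3c1 = 2.
The 4 cells of cage b must have sum 8; hence r3c2 = 3.
Cage b needs sum 8, so r4c2 = 2.
Column 3 already has 2; hence r4c3 = 1.
2 is placed in row 5, leaving r5c1 = 3.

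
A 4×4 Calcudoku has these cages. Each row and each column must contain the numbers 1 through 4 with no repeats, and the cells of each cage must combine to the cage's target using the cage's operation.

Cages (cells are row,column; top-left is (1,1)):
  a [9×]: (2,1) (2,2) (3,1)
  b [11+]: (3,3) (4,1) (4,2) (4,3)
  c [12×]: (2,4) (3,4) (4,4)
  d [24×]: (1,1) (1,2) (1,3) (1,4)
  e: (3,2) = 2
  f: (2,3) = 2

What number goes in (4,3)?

The 3 cells of cage a must have product 9, which forces (2,1) = 1.
Cage a has product 9; hence (2,2) = 3.
Cage f is a single given cell, leaving (2,3) = 2.
3 is placed in row 2; hence (2,4) = 4.
Cage a needs product 9, so (3,1) = 3.
E is a freebie, so (3,2) = 2.
3 is placed in row 3, leaving (3,3) = 4.
3 is placed in row 3, leaving (3,4) = 1.
Column 4 now contains 1; hence (4,4) = 3.
The 4 cells of cage d must have product 24; hence (1,1) = 4.
Cage d has product 24, which forces (1,2) = 1.
The 4 cells of cage d must have product 24, which forces (1,3) = 3.
Column 4 already has 3, leaving (1,4) = 2.
Cage b has sum 11; hence (4,1) = 2.
Cage b has sum 11; hence (4,2) = 4.
3 is placed in row 4, which forces (4,3) = 1.
Completed grid: 4 1 3 2 / 1 3 2 4 / 3 2 4 1 / 2 4 1 3.

1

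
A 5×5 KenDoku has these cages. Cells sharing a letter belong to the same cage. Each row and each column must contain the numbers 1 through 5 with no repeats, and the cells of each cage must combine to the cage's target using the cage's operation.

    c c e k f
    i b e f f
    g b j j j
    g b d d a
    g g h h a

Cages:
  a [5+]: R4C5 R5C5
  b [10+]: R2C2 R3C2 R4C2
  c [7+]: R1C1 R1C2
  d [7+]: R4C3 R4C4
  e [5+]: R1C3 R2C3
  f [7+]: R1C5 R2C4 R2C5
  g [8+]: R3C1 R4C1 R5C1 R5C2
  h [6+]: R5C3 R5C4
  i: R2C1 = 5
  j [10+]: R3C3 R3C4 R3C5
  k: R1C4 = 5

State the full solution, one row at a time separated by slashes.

Cage k is given, which forces R1C4 = 5.
Cage i is given, leaving R2C1 = 5.
Row 5 needs a 5, and only R5C3 is open for it.
Cage j has sum 10, so R3C5 = 5.
Cage h needs two cells with sum 6; hence R5C4 = 1.
Cage b has sum 10, leaving R4C2 = 5.
The 4 cells of cage g must have sum 8; hence R5C1 = 3.
1 is placed in row 5, which forces R5C2 = 2.
Row 5 already has 2, which forces R5C5 = 4.
3 is placed in column 1, which forces R1C1 = 4.
Cage c needs two cells with sum 7; hence R1C2 = 3.
Cage a needs two cells with sum 5; hence R4C5 = 1.
Column 5 now contains 1, leaving R1C5 = 2.
The 3 cells of cage f must have sum 7; hence R2C4 = 2.
Cage f needs sum 7, so R2C5 = 3.
Cage g needs sum 8, leaving R3C1 = 1.
1 is placed in row 3, so R3C2 = 4.
Row 3 now contains 4, so R3C4 = 3.
Row 4 now contains 1, so R4C1 = 2.
3 is placed in column 4, so R4C4 = 4.
Row 1 already has 2, leaving R1C3 = 1.
4 is placed in column 2, so R2C2 = 1.
Row 2 already has 3, so R2C3 = 4.
3 is placed in row 3, leaving R3C3 = 2.
4 is placed in row 4; hence R4C3 = 3.

4 3 1 5 2 / 5 1 4 2 3 / 1 4 2 3 5 / 2 5 3 4 1 / 3 2 5 1 4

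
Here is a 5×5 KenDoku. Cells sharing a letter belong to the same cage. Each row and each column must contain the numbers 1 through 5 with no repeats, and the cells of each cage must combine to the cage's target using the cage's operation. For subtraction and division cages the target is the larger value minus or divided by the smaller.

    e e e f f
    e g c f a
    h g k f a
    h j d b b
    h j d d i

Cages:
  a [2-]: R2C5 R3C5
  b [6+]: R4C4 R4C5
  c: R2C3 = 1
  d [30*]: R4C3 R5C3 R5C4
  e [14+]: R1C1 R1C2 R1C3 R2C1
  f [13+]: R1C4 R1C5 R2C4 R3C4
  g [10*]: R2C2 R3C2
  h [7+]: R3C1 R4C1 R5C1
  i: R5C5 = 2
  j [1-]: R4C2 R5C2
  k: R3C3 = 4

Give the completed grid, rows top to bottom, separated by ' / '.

C is a freebie, leaving R2C3 = 1.
Cage k is a single given cell, so R3C3 = 4.
Cage i is given, which forces R5C5 = 2.
The 3 cells of cage d must have product 30, so R4C3 = 2.
The 3 cells of cage h must have sum 7, leaving R3C1 = 2.
Row 3 already has 2, which forces R3C2 = 5.
5 is placed in column 2, which forces R2C2 = 2.
Cage e has sum 14, leaving R1C3 = 5.
Column 3 now contains 5, leaving R5C3 = 3.
Row 5 now contains 3, so R5C4 = 5.
Cage f needs sum 13; hence R1C4 = 2.
Cage f needs sum 13, leaving R1C5 = 4.
Cage f needs sum 13, so R2C4 = 4.
The 4 cells of cage f must have sum 13, which forces R3C4 = 3.
3 is placed in row 3; hence R3C5 = 1.
Cage j needs two cells with difference 1; hence R4C2 = 3.
Column 4 already has 5; hence R4C4 = 1.
Cage b needs two cells with sum 6; hence R4C5 = 5.
Row 5 now contains 3, so R5C2 = 4.
The 4 cells of cage e must have sum 14, which forces R1C1 = 3.
Column 2 now contains 3, so R1C2 = 1.
4 is placed in row 2, so R2C1 = 5.
Column 5 now contains 5; hence R2C5 = 3.
Row 4 already has 1, which forces R4C1 = 4.
Row 5 now contains 4, which forces R5C1 = 1.

3 1 5 2 4 / 5 2 1 4 3 / 2 5 4 3 1 / 4 3 2 1 5 / 1 4 3 5 2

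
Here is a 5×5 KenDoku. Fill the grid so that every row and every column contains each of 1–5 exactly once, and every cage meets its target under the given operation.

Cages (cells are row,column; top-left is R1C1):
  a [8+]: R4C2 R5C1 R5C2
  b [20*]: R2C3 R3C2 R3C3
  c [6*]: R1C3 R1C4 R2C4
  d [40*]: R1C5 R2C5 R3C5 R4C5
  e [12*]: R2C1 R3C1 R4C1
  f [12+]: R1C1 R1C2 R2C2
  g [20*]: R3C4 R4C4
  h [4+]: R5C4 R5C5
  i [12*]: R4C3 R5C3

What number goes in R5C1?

Row 3 needs a 3, and only R3C1 is open for it.
Column 1 needs a 2, and only R5C1 is open for it.
In row 4, 3 can only go at R4C3, so R4C3 = 3.
Column 3 now contains 3, leaving R5C3 = 4.
Row 4 needs a 2, and only R4C5 is open for it.
The only place for 2 in row 3 is R3C2.
Cage b needs product 20, so R2C3 = 2.
The 3 cells of cage b must have product 20, which forces R3C3 = 5.
5 is placed in row 3, which forces R3C4 = 4.
Row 3 already has 4, leaving R3C5 = 1.
4 is placed in column 4, which forces R4C4 = 5.
1 is placed in column 5, leaving R5C5 = 3.
Column 3 now contains 2, leaving R1C3 = 1.
Cage c needs product 6; hence R1C4 = 2.
Cage c has product 6, which forces R2C4 = 3.
5 is placed in row 4; hence R4C2 = 1.
The 3 cells of cage a must have sum 8; hence R5C2 = 5.
3 is placed in row 5; hence R5C4 = 1.
Cage f has sum 12, which forces R1C1 = 5.
The 3 cells of cage f must have sum 12, leaving R1C2 = 3.
5 is placed in row 1, so R1C5 = 4.
Cage e has product 12; hence R2C1 = 1.
Column 2 already has 5, leaving R2C2 = 4.
Column 5 already has 4, leaving R2C5 = 5.
Row 4 already has 1; hence R4C1 = 4.
The full grid is 5 3 1 2 4 / 1 4 2 3 5 / 3 2 5 4 1 / 4 1 3 5 2 / 2 5 4 1 3.

2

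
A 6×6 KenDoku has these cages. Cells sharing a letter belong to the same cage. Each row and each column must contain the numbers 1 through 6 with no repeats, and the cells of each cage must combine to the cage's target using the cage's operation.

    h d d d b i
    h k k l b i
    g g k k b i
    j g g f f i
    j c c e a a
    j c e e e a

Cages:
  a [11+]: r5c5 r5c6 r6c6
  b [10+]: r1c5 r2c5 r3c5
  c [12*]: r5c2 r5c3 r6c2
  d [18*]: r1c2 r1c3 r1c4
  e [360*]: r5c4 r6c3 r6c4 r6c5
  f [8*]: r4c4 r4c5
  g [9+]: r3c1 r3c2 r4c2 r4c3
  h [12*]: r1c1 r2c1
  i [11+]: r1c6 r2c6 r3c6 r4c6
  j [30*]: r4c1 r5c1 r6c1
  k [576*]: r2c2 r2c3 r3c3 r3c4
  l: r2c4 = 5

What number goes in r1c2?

6

L is a freebie, so r2c4 = 5.
Row 4 needs a 6, and only r4c1 is open for it.
The only place for 2 in column 1 is r3c1.
In column 2, 5 can only go at r4c2, so r4c2 = 5.
Cage g needs sum 9, so r3c2 = 1.
Cage g has sum 9, which forces r4c3 = 1.
Cage d has product 18; hence r1c4 = 1.
Cage c has product 12, leaving r5c2 = 3.
Cage c has product 12, leaving r5c3 = 2.
The 3 cells of cage c must have product 12; hence r6c2 = 2.
Column 2 now contains 3, which forces r1c2 = 6.
The 3 cells of cage d must have product 18, which forces r1c3 = 3.
Column 2 already has 6; hence r2c2 = 4.
4 is placed in row 2, which forces r2c3 = 6.
The 4 cells of cage i must have sum 11, leaving r2c6 = 1.
Column 3 now contains 6; hence r3c3 = 4.
4 is placed in row 3, which forces r3c4 = 6.
6 is placed in column 4, which forces r5c4 = 4.
4 is placed in row 5, so r5c6 = 6.
4 is placed in column 3, which forces r6c3 = 5.
Column 4 now contains 4, so r6c4 = 3.
Row 6 already has 5, so r6c6 = 4.
Row 1 now contains 3; hence r1c1 = 4.
4 is placed in row 2; hence r2c1 = 3.
3 is placed in row 2, leaving r2c5 = 2.
Column 4 now contains 4, leaving r4c4 = 2.
Cage f's pair has product 8, leaving r4c5 = 4.
Row 4 now contains 2, which forces r4c6 = 3.
Cage j has product 30, leaving r5c1 = 5.
The 3 cells of cage a must have sum 11, which forces r5c5 = 1.
Row 6 already has 5, so r6c1 = 1.
Row 6 already has 4; hence r6c5 = 6.
Column 5 already has 2, which forces r1c5 = 5.
Cage i has sum 11; hence r1c6 = 2.
Cage b needs sum 10, leaving r3c5 = 3.
3 is placed in column 6; hence r3c6 = 5.
Filled in: 4 6 3 1 5 2 / 3 4 6 5 2 1 / 2 1 4 6 3 5 / 6 5 1 2 4 3 / 5 3 2 4 1 6 / 1 2 5 3 6 4.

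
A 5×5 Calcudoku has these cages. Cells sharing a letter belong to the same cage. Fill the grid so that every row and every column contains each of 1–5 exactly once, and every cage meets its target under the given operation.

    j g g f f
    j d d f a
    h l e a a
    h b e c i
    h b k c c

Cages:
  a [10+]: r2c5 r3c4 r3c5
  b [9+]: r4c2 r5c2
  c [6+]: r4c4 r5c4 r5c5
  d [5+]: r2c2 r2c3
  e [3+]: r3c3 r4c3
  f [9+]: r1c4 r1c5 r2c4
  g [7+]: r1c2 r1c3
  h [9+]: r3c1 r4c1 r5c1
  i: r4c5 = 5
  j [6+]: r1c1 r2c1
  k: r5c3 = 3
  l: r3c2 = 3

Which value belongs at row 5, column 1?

2

Cage l is a single given cell, so r3c2 = 3.
Cage i is a single given cell, so r4c5 = 5.
Cage k is a single given cell; hence r5c3 = 3.
Cage h needs sum 9; hence r4c1 = 3.
Row 4 already has 5, leaving r4c2 = 4.
Row 4 now contains 3, so r4c4 = 1.
Cage b's pair has sum 9, so r5c2 = 5.
Column 2 now contains 5, so r1c2 = 2.
Cage g needs two cells with sum 7, which forces r1c3 = 5.
4 is placed in column 2, which forces r2c2 = 1.
Cage d needs two cells with sum 5, leaving r2c3 = 4.
Row 2 now contains 4; hence r2c5 = 3.
The two cells of cage e must have sum 3, leaving r3c3 = 1.
Row 4 now contains 1, so r4c3 = 2.
Cage c needs sum 6; hence r5c4 = 4.
The 3 cells of cage c must have sum 6, so r5c5 = 1.
Column 4 already has 4, leaving r1c4 = 3.
Column 5 already has 1, which forces r1c5 = 4.
Cage f needs sum 9, leaving r2c4 = 2.
Cage h needs sum 9, leaving r3c1 = 4.
Column 4 already has 4, which forces r3c4 = 5.
The 3 cells of cage a must have sum 10, leaving r3c5 = 2.
1 is placed in row 5; hence r5c1 = 2.
Row 1 now contains 4, so r1c1 = 1.
Row 2 already has 2; hence r2c1 = 5.
Filled in: 1 2 5 3 4 / 5 1 4 2 3 / 4 3 1 5 2 / 3 4 2 1 5 / 2 5 3 4 1.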